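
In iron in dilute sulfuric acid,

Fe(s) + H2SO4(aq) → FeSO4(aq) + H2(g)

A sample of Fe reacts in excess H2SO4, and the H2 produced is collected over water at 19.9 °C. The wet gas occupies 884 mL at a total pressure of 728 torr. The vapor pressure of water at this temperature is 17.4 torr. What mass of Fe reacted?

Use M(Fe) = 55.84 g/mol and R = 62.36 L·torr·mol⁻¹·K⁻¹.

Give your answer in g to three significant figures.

1.92 g

P(H2) = 728 − 17.4 = 710.6 torr
n(H2) = PV/RT = (710.6 × 0.8840) / (62.36 × 293.05) = 0.03437 mol
n(Fe) = (1/1) × 0.03437 = 0.03437 mol
m(Fe) = 0.03437 × 55.84 = 1.919 g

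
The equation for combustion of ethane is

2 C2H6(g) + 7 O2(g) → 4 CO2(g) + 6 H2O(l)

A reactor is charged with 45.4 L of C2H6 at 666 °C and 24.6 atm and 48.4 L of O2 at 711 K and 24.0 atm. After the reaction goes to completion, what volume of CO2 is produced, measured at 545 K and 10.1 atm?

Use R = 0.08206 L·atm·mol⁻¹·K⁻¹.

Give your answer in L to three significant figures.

50.4 L

n(C2H6) = PV/RT = (24.6 × 45.4) / (0.08206 × 939.15) = 14.49 mol
n(O2) = PV/RT = (24.0 × 48.4) / (0.08206 × 711) = 19.91 mol
For 14.49 mol C2H6, stoichiometry requires (7/2) × 14.49 = 50.72 mol O2; 19.91 mol is available, so O2 is limiting.
n(CO2) = (4/7) × 19.91 = 11.38 mol
V(CO2) = nRT/P = 11.38 × 0.08206 × 545 / 10.1 = 50.39 L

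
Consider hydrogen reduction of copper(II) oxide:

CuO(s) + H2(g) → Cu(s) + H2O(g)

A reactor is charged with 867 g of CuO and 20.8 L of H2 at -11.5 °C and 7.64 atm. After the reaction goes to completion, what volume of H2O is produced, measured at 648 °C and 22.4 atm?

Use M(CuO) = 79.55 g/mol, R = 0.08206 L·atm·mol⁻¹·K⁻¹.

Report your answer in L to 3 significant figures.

n(CuO) = 867 / 79.55 = 10.90 mol
n(H2) = PV/RT = (7.64 × 20.8) / (0.08206 × 261.65) = 7.401 mol
For 10.90 mol CuO, stoichiometry requires (1/1) × 10.90 = 10.90 mol H2; 7.401 mol is available, so H2 is limiting.
n(H2O) = (1/1) × 7.401 = 7.401 mol
V(H2O) = nRT/P = 7.401 × 0.08206 × 921.15 / 22.4 = 24.97 L

25.0 L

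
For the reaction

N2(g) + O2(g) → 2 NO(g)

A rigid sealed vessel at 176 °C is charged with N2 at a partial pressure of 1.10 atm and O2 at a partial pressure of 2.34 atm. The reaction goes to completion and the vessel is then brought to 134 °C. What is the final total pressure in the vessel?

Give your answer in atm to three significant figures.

3.12 atm

With V and T fixed, P_i ∝ n_i, so the mole ratios apply directly to partial pressures at 176 °C.
P(O2) required for 1.10 atm of N2 = (1/1) × 1.10 = 1.100 atm; available 2.34 atm, so N2 is limiting.
P(O2) remaining = 2.34 − (1/1) × 1.10 = 1.240 atm
P(gaseous products) = (2)/1 × 1.10 = 2.200 atm
P_total at 176 °C = 1.240 + 2.200 = 3.440 atm
Scaling to 134 °C: P = 3.440 × 407.15/449.15 = 3.118 atm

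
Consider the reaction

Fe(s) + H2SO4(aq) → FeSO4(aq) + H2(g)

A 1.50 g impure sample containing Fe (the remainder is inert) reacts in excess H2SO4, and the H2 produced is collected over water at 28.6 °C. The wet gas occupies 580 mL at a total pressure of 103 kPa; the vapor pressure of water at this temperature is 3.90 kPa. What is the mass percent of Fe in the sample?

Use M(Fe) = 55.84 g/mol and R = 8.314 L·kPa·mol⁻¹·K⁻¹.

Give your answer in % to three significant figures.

P(H2) = 103 − 3.90 = 99.10 kPa
n(H2) = PV/RT = (99.10 × 0.5800) / (8.314 × 301.75) = 0.02291 mol
n(Fe) = (1/1) × 0.02291 = 0.02291 mol
m(Fe) = 0.02291 × 55.84 = 1.279 g
%Fe = 1.279 / 1.50 × 100 = 85.27%

85.3 %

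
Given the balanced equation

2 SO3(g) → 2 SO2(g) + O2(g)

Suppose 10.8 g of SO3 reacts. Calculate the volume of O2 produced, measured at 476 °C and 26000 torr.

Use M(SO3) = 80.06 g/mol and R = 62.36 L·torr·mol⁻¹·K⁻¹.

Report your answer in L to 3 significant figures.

0.121 L

n(SO3) = 10.80 / 80.06 = 0.1349 mol
n(O2) = (1/2) × 0.1349 = 0.06745 mol
V = nRT/P = 0.06745 × 62.36 × 749.15 / 26000 = 0.1212 L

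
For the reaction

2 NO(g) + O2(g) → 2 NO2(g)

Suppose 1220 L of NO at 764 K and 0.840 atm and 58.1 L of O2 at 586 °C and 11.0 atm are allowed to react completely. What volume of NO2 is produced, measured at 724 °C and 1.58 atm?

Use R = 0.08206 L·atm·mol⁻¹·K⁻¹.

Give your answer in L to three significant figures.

847 L

n(NO) = PV/RT = (0.840 × 1220) / (0.08206 × 764) = 16.35 mol
n(O2) = PV/RT = (11.0 × 58.1) / (0.08206 × 859.15) = 9.065 mol
For 16.35 mol NO, stoichiometry requires (1/2) × 16.35 = 8.175 mol O2; 9.065 mol is available, so NO is limiting.
n(NO2) = (2/2) × 16.35 = 16.35 mol
V(NO2) = nRT/P = 16.35 × 0.08206 × 997.15 / 1.58 = 846.7 L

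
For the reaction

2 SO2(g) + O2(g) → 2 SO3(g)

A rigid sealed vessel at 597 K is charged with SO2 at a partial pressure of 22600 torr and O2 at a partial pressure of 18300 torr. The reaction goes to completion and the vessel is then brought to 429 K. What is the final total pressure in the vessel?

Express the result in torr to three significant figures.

21300 torr

Because the vessel is rigid and T is held at 597 K, work the stoichiometry in partial pressures (P_i = n_iRT/V).
P(O2) required for 22600 torr of SO2 = (1/2) × 22600 = 11300 torr; available 18300 torr, so SO2 is limiting.
P(O2) remaining = 18300 − (1/2) × 22600 = 7000 torr
P(gaseous products) = (2)/2 × 22600 = 22600 torr
P_total at 597 K = 7000 + 22600 = 29600 torr
Scaling to 429 K: P = 29600 × 429/597 = 21270 torr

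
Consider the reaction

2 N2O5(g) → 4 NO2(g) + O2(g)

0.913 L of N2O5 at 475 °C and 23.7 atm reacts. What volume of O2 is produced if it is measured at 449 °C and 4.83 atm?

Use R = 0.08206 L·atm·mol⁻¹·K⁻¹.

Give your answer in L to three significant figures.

n(N2O5) = PV/RT = (23.7 × 0.913) / (0.08206 × 748.15) = 0.3525 mol
n(O2) = (1/2) × 0.3525 = 0.1762 mol
V = nRT/P = 0.1762 × 0.08206 × 722.15 / 4.83 = 2.162 L

2.16 L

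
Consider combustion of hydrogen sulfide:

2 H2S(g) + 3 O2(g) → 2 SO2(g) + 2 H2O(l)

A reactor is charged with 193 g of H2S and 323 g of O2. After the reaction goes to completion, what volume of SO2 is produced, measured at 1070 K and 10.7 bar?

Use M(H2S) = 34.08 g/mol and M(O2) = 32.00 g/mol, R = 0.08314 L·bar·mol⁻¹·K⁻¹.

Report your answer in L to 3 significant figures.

n(H2S) = 193 / 34.08 = 5.663 mol
n(O2) = 323 / 32.00 = 10.09 mol
For 5.663 mol H2S, stoichiometry requires (3/2) × 5.663 = 8.495 mol O2; 10.09 mol is available, so H2S is limiting.
n(SO2) = (2/2) × 5.663 = 5.663 mol
V(SO2) = nRT/P = 5.663 × 0.08314 × 1070 / 10.7 = 47.08 L

47.1 L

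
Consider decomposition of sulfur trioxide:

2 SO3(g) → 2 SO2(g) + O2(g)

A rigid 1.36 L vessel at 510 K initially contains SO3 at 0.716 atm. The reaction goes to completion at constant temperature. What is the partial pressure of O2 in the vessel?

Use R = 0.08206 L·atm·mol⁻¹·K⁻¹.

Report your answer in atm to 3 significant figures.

n(SO3)₀ = PV/RT = (0.716 × 1.36) / (0.08206 × 510) = 0.02327 mol
n(O2) = (1/2) × 0.02327 = 0.01163 mol
P(O2) = nRT/V = 0.01163 × 0.08206 × 510 / 1.36 = 0.3579 atm

0.358 atm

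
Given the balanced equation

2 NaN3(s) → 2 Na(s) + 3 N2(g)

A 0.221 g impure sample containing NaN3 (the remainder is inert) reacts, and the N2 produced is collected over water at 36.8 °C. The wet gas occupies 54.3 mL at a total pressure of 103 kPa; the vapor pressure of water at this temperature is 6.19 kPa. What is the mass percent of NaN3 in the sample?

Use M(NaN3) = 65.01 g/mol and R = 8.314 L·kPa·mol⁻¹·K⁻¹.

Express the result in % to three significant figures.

40.0 %

P(N2) = 103 − 6.19 = 96.81 kPa
n(N2) = PV/RT = (96.81 × 0.05430) / (8.314 × 309.95) = 0.002040 mol
n(NaN3) = (2/3) × 0.002040 = 0.001360 mol
m(NaN3) = 0.001360 × 65.01 = 0.08841 g
%NaN3 = 0.08841 / 0.221 × 100 = 40.00%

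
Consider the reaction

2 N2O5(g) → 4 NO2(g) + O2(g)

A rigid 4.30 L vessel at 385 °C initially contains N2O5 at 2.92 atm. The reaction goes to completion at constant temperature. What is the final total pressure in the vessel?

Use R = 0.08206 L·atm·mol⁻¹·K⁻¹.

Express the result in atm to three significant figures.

7.30 atm

Rigid vessel, constant T ⇒ P scales with total gas moles (2 → 5).
P_final = (5/2) × 2.92 = 7.300 atm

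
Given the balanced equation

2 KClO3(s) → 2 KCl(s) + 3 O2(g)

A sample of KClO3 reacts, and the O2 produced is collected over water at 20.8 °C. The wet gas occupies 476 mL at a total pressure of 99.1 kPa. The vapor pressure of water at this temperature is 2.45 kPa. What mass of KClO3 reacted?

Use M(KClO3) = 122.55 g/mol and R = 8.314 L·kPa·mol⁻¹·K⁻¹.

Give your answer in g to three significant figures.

1.54 g

P(O2) = 99.1 − 2.45 = 96.65 kPa
n(O2) = PV/RT = (96.65 × 0.4760) / (8.314 × 293.95) = 0.01882 mol
n(KClO3) = (2/3) × 0.01882 = 0.01255 mol
m(KClO3) = 0.01255 × 122.55 = 1.538 g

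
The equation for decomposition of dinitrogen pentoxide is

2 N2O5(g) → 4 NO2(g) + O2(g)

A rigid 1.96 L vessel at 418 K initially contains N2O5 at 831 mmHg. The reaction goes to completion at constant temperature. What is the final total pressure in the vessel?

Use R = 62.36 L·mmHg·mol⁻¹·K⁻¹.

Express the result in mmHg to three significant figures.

2080 mmHg

Since T and V are fixed, P_final/P_initial = n_final/n_initial = 5/2.
P_final = (5/2) × 831 = 2078 mmHg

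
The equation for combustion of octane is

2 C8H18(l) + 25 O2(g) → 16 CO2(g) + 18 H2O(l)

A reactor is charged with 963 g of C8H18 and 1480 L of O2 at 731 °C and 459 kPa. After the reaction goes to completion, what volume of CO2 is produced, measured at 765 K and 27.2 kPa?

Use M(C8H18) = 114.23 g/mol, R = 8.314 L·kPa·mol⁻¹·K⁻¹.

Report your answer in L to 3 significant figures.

n(C8H18) = 963 / 114.23 = 8.430 mol
n(O2) = PV/RT = (459 × 1480) / (8.314 × 1004.15) = 81.37 mol
For 8.430 mol C8H18, stoichiometry requires (25/2) × 8.430 = 105.4 mol O2; 81.37 mol is available, so O2 is limiting.
n(CO2) = (16/25) × 81.37 = 52.08 mol
V(CO2) = nRT/P = 52.08 × 8.314 × 765 / 27.2 = 12180 L

12200 L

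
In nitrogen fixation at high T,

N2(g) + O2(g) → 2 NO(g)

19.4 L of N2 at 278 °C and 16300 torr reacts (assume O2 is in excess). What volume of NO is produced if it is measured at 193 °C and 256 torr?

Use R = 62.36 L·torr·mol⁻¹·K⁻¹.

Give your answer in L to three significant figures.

2090 L

n(N2) = PV/RT = (16300 × 19.4) / (62.36 × 551.15) = 9.201 mol
n(NO) = (2/1) × 9.201 = 18.40 mol
V = nRT/P = 18.40 × 62.36 × 466.15 / 256 = 2089 L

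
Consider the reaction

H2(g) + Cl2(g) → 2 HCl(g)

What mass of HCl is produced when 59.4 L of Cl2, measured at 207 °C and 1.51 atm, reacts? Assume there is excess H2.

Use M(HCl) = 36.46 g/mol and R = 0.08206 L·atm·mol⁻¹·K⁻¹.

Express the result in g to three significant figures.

n(Cl2) = PV/RT = (1.51 × 59.4) / (0.08206 × 480.15) = 2.276 mol
n(HCl) = (2/1) × 2.276 = 4.552 mol
m(HCl) = 4.552 × 36.46 = 166.0 g

166 g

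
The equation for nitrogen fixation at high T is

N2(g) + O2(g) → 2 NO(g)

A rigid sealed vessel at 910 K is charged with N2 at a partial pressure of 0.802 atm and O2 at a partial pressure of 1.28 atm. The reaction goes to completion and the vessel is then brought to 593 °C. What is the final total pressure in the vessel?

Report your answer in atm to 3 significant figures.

With V and T fixed, P_i ∝ n_i, so the mole ratios apply directly to partial pressures at 910 K.
P(O2) required for 0.802 atm of N2 = (1/1) × 0.802 = 0.8020 atm; available 1.28 atm, so N2 is limiting.
P(O2) remaining = 1.28 − (1/1) × 0.802 = 0.4780 atm
P(gaseous products) = (2)/1 × 0.802 = 1.604 atm
P_total at 910 K = 0.4780 + 1.604 = 2.082 atm
Scaling to 593 °C: P = 2.082 × 866.15/910 = 1.982 atm

1.98 atm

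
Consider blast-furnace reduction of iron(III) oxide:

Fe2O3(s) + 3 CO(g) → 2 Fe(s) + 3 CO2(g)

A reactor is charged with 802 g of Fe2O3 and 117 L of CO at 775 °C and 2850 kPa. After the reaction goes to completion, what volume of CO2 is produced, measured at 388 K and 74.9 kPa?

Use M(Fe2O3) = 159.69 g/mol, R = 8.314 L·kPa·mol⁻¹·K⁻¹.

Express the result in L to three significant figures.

n(Fe2O3) = 802 / 159.69 = 5.022 mol
n(CO) = PV/RT = (2850 × 117) / (8.314 × 1048.15) = 38.26 mol
For 5.022 mol Fe2O3, stoichiometry requires (3/1) × 5.022 = 15.07 mol CO; 38.26 mol is available, so Fe2O3 is limiting.
n(CO2) = (3/1) × 5.022 = 15.07 mol
V(CO2) = nRT/P = 15.07 × 8.314 × 388 / 74.9 = 649.0 L

649 L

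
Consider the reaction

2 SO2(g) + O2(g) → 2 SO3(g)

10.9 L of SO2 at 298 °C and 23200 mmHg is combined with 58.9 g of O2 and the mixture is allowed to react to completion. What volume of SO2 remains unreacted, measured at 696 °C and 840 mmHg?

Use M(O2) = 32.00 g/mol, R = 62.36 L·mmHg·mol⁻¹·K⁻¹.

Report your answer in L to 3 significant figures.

n(SO2) = PV/RT = (23200 × 10.9) / (62.36 × 571.15) = 7.100 mol
n(O2) = 58.9 / 32.00 = 1.841 mol
For 7.100 mol SO2, stoichiometry requires (1/2) × 7.100 = 3.550 mol O2; 1.841 mol is available, so O2 is limiting.
n(SO2) consumed = (2/1) × 1.841 = 3.682 mol; remaining = 7.100 − 3.682 = 3.418 mol
V(SO2) = nRT/P = 3.418 × 62.36 × 969.15 / 840 = 245.9 L

246 L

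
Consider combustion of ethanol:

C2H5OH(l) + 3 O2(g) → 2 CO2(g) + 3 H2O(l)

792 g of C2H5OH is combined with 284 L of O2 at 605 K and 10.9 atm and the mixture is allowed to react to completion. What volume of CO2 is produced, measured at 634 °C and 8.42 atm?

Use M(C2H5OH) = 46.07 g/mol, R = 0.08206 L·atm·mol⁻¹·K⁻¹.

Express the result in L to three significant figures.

n(C2H5OH) = 792 / 46.07 = 17.19 mol
n(O2) = PV/RT = (10.9 × 284) / (0.08206 × 605) = 62.35 mol
For 17.19 mol C2H5OH, stoichiometry requires (3/1) × 17.19 = 51.57 mol O2; 62.35 mol is available, so C2H5OH is limiting.
n(CO2) = (2/1) × 17.19 = 34.38 mol
V(CO2) = nRT/P = 34.38 × 0.08206 × 907.15 / 8.42 = 304.0 L

304 L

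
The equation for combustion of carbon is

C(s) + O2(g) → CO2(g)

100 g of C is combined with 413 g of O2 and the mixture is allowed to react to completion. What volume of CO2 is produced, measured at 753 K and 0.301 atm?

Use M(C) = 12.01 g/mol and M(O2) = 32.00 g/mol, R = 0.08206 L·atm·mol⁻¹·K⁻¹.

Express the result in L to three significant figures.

n(C) = 100 / 12.01 = 8.326 mol
n(O2) = 413 / 32.00 = 12.91 mol
For 8.326 mol C, stoichiometry requires (1/1) × 8.326 = 8.326 mol O2; 12.91 mol is available, so C is limiting.
n(CO2) = (1/1) × 8.326 = 8.326 mol
V(CO2) = nRT/P = 8.326 × 0.08206 × 753 / 0.301 = 1709 L

1710 L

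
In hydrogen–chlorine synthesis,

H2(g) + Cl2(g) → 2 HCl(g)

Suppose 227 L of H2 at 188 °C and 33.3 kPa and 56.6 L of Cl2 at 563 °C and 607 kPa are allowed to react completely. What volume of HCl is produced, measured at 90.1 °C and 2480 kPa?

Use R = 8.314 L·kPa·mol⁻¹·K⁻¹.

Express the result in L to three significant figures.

n(H2) = PV/RT = (33.3 × 227) / (8.314 × 461.15) = 1.972 mol
n(Cl2) = PV/RT = (607 × 56.6) / (8.314 × 836.15) = 4.942 mol
For 1.972 mol H2, stoichiometry requires (1/1) × 1.972 = 1.972 mol Cl2; 4.942 mol is available, so H2 is limiting.
n(HCl) = (2/1) × 1.972 = 3.944 mol
V(HCl) = nRT/P = 3.944 × 8.314 × 363.25 / 2480 = 4.803 L

4.80 L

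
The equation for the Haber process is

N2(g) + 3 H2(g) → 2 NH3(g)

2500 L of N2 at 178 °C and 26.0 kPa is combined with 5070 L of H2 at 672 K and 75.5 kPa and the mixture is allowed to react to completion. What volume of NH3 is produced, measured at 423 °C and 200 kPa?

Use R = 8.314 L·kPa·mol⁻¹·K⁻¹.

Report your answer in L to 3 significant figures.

n(N2) = PV/RT = (26.0 × 2500) / (8.314 × 451.15) = 17.33 mol
n(H2) = PV/RT = (75.5 × 5070) / (8.314 × 672) = 68.51 mol
For 17.33 mol N2, stoichiometry requires (3/1) × 17.33 = 51.99 mol H2; 68.51 mol is available, so N2 is limiting.
n(NH3) = (2/1) × 17.33 = 34.66 mol
V(NH3) = nRT/P = 34.66 × 8.314 × 696.15 / 200 = 1003 L

1000 L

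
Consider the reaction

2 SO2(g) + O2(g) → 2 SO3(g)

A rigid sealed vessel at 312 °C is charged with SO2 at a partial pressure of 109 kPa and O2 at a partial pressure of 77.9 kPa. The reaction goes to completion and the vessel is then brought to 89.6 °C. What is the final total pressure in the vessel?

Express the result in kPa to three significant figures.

With V and T fixed, P_i ∝ n_i, so the mole ratios apply directly to partial pressures at 312 °C.
P(O2) required for 109 kPa of SO2 = (1/2) × 109 = 54.50 kPa; available 77.9 kPa, so SO2 is limiting.
P(O2) remaining = 77.9 − (1/2) × 109 = 23.40 kPa
P(gaseous products) = (2)/2 × 109 = 109.0 kPa
P_total at 312 °C = 23.40 + 109.0 = 132.4 kPa
Scaling to 89.6 °C: P = 132.4 × 362.75/585.15 = 82.08 kPa

82.1 kPa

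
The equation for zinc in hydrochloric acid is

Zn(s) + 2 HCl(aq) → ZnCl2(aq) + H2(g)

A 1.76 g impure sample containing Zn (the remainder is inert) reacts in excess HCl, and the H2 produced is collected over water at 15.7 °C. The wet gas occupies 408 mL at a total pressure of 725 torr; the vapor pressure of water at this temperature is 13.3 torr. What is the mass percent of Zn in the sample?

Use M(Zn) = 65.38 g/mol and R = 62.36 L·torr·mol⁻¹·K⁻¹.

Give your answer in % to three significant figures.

P(H2) = 725 − 13.3 = 711.7 torr
n(H2) = PV/RT = (711.7 × 0.4080) / (62.36 × 288.85) = 0.01612 mol
n(Zn) = (1/1) × 0.01612 = 0.01612 mol
m(Zn) = 0.01612 × 65.38 = 1.054 g
%Zn = 1.054 / 1.76 × 100 = 59.89%

59.9 %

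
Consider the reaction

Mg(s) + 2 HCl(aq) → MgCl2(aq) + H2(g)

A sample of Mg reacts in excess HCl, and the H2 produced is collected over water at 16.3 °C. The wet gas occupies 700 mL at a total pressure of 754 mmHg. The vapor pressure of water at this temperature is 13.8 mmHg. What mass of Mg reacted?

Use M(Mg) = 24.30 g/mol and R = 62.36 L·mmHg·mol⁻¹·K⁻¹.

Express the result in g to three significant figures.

0.698 g

P(H2) = 754 − 13.8 = 740.2 mmHg
n(H2) = PV/RT = (740.2 × 0.7000) / (62.36 × 289.45) = 0.02871 mol
n(Mg) = (1/1) × 0.02871 = 0.02871 mol
m(Mg) = 0.02871 × 24.30 = 0.6977 g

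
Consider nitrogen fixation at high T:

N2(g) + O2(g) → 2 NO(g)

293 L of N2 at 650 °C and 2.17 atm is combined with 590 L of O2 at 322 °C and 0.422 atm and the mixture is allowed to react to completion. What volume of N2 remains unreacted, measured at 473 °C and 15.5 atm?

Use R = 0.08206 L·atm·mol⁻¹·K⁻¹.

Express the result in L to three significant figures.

13.0 L

n(N2) = PV/RT = (2.17 × 293) / (0.08206 × 923.15) = 8.393 mol
n(O2) = PV/RT = (0.422 × 590) / (0.08206 × 595.15) = 5.098 mol
For 8.393 mol N2, stoichiometry requires (1/1) × 8.393 = 8.393 mol O2; 5.098 mol is available, so O2 is limiting.
n(N2) consumed = (1/1) × 5.098 = 5.098 mol; remaining = 8.393 − 5.098 = 3.295 mol
V(N2) = nRT/P = 3.295 × 0.08206 × 746.15 / 15.5 = 13.02 L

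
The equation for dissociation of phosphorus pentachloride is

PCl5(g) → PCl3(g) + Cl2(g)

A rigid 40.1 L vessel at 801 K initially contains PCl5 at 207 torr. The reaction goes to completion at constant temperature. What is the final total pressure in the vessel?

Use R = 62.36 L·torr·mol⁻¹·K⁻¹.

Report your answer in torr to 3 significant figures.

414 torr

Since T and V are fixed, P_final/P_initial = n_final/n_initial = 2/1.
P_final = (2/1) × 207 = 414.0 torr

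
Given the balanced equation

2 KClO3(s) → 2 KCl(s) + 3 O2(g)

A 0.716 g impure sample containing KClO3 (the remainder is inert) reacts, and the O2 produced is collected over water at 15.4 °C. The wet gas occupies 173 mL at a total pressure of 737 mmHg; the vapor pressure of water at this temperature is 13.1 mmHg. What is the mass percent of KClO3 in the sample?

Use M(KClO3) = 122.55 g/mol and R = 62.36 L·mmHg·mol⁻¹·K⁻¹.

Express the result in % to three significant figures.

79.4 %

P(O2) = 737 − 13.1 = 723.9 mmHg
n(O2) = PV/RT = (723.9 × 0.1730) / (62.36 × 288.55) = 0.006960 mol
n(KClO3) = (2/3) × 0.006960 = 0.004640 mol
m(KClO3) = 0.004640 × 122.55 = 0.5686 g
%KClO3 = 0.5686 / 0.716 × 100 = 79.41%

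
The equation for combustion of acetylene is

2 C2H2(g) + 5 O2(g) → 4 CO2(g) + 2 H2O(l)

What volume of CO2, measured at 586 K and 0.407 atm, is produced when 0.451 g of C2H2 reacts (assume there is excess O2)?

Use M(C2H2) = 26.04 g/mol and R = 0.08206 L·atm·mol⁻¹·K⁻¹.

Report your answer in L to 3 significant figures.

n(C2H2) = 0.4510 / 26.04 = 0.01732 mol
n(CO2) = (4/2) × 0.01732 = 0.03464 mol
V = nRT/P = 0.03464 × 0.08206 × 586 / 0.407 = 4.093 L

4.09 L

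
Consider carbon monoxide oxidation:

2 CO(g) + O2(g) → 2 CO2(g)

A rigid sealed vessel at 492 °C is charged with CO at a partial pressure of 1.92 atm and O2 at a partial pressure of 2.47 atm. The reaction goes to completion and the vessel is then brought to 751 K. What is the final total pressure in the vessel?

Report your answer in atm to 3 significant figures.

3.37 atm

With V and T fixed, P_i ∝ n_i, so the mole ratios apply directly to partial pressures at 492 °C.
P(O2) required for 1.92 atm of CO = (1/2) × 1.92 = 0.9600 atm; available 2.47 atm, so CO is limiting.
P(O2) remaining = 2.47 − (1/2) × 1.92 = 1.510 atm
P(gaseous products) = (2)/2 × 1.92 = 1.920 atm
P_total at 492 °C = 1.510 + 1.920 = 3.430 atm
Scaling to 751 K: P = 3.430 × 751/765.15 = 3.367 atm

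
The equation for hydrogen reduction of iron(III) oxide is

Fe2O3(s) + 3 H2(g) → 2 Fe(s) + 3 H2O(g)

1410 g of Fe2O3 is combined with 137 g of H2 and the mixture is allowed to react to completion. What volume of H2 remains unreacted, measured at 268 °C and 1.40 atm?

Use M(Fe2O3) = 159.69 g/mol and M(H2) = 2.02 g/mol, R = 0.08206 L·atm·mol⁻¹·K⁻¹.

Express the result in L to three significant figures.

1310 L

n(Fe2O3) = 1410 / 159.69 = 8.830 mol
n(H2) = 137 / 2.02 = 67.82 mol
For 8.830 mol Fe2O3, stoichiometry requires (3/1) × 8.830 = 26.49 mol H2; 67.82 mol is available, so Fe2O3 is limiting.
n(H2) consumed = (3/1) × 8.830 = 26.49 mol; remaining = 67.82 − 26.49 = 41.33 mol
V(H2) = nRT/P = 41.33 × 0.08206 × 541.15 / 1.40 = 1311 L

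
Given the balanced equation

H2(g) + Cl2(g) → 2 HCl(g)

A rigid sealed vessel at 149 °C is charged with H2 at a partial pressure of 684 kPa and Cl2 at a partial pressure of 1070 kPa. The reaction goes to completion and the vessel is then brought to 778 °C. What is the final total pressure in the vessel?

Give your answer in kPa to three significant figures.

With V and T fixed, P_i ∝ n_i, so the mole ratios apply directly to partial pressures at 149 °C.
P(Cl2) required for 684 kPa of H2 = (1/1) × 684 = 684.0 kPa; available 1070 kPa, so H2 is limiting.
P(Cl2) remaining = 1070 − (1/1) × 684 = 386.0 kPa
P(gaseous products) = (2)/1 × 684 = 1368 kPa
P_total at 149 °C = 386.0 + 1368 = 1754 kPa
Scaling to 778 °C: P = 1754 × 1051.15/422.15 = 4367 kPa

4370 kPa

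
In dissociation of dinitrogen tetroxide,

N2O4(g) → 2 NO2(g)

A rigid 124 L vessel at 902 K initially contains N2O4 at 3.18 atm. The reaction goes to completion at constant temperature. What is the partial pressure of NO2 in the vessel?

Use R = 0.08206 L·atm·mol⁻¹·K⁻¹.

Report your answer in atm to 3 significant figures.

6.36 atm

n(N2O4)₀ = PV/RT = (3.18 × 124) / (0.08206 × 902) = 5.327 mol
n(NO2) = (2/1) × 5.327 = 10.65 mol
P(NO2) = nRT/V = 10.65 × 0.08206 × 902 / 124 = 6.357 atm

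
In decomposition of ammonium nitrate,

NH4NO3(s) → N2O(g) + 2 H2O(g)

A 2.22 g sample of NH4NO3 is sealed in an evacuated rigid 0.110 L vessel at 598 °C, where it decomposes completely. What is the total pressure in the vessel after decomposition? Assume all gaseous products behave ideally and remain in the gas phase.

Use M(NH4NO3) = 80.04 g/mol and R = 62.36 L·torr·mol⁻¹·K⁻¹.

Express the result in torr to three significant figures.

n(NH4NO3) = 2.22 / 80.04 = 0.02774 mol
n(gas produced) = (3/1) × 0.02774 = 0.08322 mol
P = nRT/V = 0.08322 × 62.36 × 871.15 / 0.110 = 41100 torr

41100 torr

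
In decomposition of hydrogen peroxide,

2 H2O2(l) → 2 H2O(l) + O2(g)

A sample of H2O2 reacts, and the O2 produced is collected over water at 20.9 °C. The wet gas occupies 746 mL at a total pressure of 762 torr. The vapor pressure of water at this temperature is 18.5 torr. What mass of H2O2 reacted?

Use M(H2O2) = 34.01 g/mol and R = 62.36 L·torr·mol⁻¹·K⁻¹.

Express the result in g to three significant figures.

2.06 g

P(O2) = 762 − 18.5 = 743.5 torr
n(O2) = PV/RT = (743.5 × 0.7460) / (62.36 × 294.05) = 0.03025 mol
n(H2O2) = (2/1) × 0.03025 = 0.06050 mol
m(H2O2) = 0.06050 × 34.01 = 2.058 g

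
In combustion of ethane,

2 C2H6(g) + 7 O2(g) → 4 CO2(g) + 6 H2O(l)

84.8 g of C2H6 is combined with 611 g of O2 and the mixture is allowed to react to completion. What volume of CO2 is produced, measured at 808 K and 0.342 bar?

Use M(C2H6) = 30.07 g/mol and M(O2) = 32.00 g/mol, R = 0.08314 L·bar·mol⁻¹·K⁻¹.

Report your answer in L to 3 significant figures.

n(C2H6) = 84.8 / 30.07 = 2.820 mol
n(O2) = 611 / 32.00 = 19.09 mol
For 2.820 mol C2H6, stoichiometry requires (7/2) × 2.820 = 9.870 mol O2; 19.09 mol is available, so C2H6 is limiting.
n(CO2) = (4/2) × 2.820 = 5.640 mol
V(CO2) = nRT/P = 5.640 × 0.08314 × 808 / 0.342 = 1108 L

1110 L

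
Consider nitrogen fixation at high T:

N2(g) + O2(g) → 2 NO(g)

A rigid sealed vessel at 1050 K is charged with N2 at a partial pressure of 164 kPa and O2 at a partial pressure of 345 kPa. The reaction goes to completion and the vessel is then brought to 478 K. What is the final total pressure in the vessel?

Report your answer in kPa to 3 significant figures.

232 kPa

At constant V, partial pressures at 1050 K are proportional to moles, so apply stoichiometry directly to pressures.
P(O2) required for 164 kPa of N2 = (1/1) × 164 = 164.0 kPa; available 345 kPa, so N2 is limiting.
P(O2) remaining = 345 − (1/1) × 164 = 181.0 kPa
P(gaseous products) = (2)/1 × 164 = 328.0 kPa
P_total at 1050 K = 181.0 + 328.0 = 509.0 kPa
Scaling to 478 K: P = 509.0 × 478/1050 = 231.7 kPa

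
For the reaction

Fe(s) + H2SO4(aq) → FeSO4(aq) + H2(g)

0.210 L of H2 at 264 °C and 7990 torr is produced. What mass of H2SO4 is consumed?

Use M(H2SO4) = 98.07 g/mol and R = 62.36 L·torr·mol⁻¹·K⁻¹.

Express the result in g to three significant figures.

n(H2) = PV/RT = (7990 × 0.210) / (62.36 × 537.15) = 0.05009 mol
n(H2SO4) = (1/1) × 0.05009 = 0.05009 mol
m(H2SO4) = 0.05009 × 98.07 = 4.912 g

4.91 g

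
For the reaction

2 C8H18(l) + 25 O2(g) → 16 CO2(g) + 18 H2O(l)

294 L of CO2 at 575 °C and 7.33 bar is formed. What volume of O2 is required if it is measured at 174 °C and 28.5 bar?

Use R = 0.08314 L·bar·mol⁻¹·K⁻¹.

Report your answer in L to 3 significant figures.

62.3 L

n(CO2) = PV/RT = (7.33 × 294) / (0.08314 × 848.15) = 30.56 mol
n(O2) = (25/16) × 30.56 = 47.75 mol
V = nRT/P = 47.75 × 0.08314 × 447.15 / 28.5 = 62.29 L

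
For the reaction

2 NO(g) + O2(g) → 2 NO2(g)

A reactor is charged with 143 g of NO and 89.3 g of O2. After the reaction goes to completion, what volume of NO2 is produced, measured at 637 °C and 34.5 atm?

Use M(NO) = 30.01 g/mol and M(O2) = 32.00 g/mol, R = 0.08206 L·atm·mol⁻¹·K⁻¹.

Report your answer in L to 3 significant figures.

10.3 L

n(NO) = 143 / 30.01 = 4.765 mol
n(O2) = 89.3 / 32.00 = 2.791 mol
For 4.765 mol NO, stoichiometry requires (1/2) × 4.765 = 2.382 mol O2; 2.791 mol is available, so NO is limiting.
n(NO2) = (2/2) × 4.765 = 4.765 mol
V(NO2) = nRT/P = 4.765 × 0.08206 × 910.15 / 34.5 = 10.32 L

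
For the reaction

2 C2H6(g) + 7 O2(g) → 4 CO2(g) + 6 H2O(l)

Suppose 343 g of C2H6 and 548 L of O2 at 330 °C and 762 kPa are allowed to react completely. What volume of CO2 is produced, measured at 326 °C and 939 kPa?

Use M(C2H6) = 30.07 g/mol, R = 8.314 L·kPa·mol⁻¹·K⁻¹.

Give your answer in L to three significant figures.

n(C2H6) = 343 / 30.07 = 11.41 mol
n(O2) = PV/RT = (762 × 548) / (8.314 × 603.15) = 83.27 mol
For 11.41 mol C2H6, stoichiometry requires (7/2) × 11.41 = 39.94 mol O2; 83.27 mol is available, so C2H6 is limiting.
n(CO2) = (4/2) × 11.41 = 22.82 mol
V(CO2) = nRT/P = 22.82 × 8.314 × 599.15 / 939 = 121.1 L

121 L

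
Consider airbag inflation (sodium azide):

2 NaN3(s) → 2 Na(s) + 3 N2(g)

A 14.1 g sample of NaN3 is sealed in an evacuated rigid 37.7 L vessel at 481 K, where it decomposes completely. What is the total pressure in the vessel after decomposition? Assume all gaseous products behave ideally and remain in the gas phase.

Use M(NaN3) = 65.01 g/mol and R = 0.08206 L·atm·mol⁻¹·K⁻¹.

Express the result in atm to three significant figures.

0.341 atm

n(NaN3) = 14.1 / 65.01 = 0.2169 mol
n(gas produced) = (3/2) × 0.2169 = 0.3254 mol
P = nRT/V = 0.3254 × 0.08206 × 481 / 37.7 = 0.3407 atm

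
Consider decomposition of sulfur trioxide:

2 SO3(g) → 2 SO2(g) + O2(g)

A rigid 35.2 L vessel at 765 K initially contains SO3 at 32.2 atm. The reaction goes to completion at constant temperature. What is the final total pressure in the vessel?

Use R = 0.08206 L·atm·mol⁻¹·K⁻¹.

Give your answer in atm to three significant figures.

Since T and V are fixed, P_final/P_initial = n_final/n_initial = 3/2.
P_final = (3/2) × 32.2 = 48.30 atm

48.3 atm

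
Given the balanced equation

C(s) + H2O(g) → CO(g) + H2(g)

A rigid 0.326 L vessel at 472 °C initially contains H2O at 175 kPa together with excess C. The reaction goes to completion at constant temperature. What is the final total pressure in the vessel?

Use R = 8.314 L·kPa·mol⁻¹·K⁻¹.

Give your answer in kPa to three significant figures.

At constant T and V, P ∝ n(gas): 1 mol gas → 2 mol gas.
P_final = (2/1) × 175 = 350.0 kPa

350 kPa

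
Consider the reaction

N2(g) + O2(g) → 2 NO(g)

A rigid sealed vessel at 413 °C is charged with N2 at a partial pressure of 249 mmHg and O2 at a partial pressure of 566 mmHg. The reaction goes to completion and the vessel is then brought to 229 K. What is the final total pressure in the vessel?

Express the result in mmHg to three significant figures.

With V and T fixed, P_i ∝ n_i, so the mole ratios apply directly to partial pressures at 413 °C.
P(O2) required for 249 mmHg of N2 = (1/1) × 249 = 249.0 mmHg; available 566 mmHg, so N2 is limiting.
P(O2) remaining = 566 − (1/1) × 249 = 317.0 mmHg
P(gaseous products) = (2)/1 × 249 = 498.0 mmHg
P_total at 413 °C = 317.0 + 498.0 = 815.0 mmHg
Scaling to 229 K: P = 815.0 × 229/686.15 = 272.0 mmHg

272 mmHg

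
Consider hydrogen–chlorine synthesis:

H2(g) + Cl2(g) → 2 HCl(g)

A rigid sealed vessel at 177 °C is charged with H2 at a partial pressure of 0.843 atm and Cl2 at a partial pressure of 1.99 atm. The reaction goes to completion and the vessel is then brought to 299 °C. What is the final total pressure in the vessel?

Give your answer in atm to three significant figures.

Because the vessel is rigid and T is held at 177 °C, work the stoichiometry in partial pressures (P_i = n_iRT/V).
P(Cl2) required for 0.843 atm of H2 = (1/1) × 0.843 = 0.8430 atm; available 1.99 atm, so H2 is limiting.
P(Cl2) remaining = 1.99 − (1/1) × 0.843 = 1.147 atm
P(gaseous products) = (2)/1 × 0.843 = 1.686 atm
P_total at 177 °C = 1.147 + 1.686 = 2.833 atm
Scaling to 299 °C: P = 2.833 × 572.15/450.15 = 3.601 atm

3.60 atm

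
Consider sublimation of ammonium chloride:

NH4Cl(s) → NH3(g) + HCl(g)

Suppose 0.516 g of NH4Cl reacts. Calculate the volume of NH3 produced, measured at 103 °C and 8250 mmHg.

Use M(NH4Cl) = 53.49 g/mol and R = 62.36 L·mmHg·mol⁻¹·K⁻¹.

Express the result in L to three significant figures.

0.0274 L

n(NH4Cl) = 0.5160 / 53.49 = 0.009647 mol
n(NH3) = (1/1) × 0.009647 = 0.009647 mol
V = nRT/P = 0.009647 × 62.36 × 376.15 / 8250 = 0.02743 L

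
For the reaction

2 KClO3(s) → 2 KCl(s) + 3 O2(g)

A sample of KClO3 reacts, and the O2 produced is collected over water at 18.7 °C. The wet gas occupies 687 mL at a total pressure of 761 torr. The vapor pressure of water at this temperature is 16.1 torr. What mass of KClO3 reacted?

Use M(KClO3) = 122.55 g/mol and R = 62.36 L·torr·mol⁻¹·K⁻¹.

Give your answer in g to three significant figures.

2.30 g

P(O2) = 761 − 16.1 = 744.9 torr
n(O2) = PV/RT = (744.9 × 0.6870) / (62.36 × 291.85) = 0.02812 mol
n(KClO3) = (2/3) × 0.02812 = 0.01875 mol
m(KClO3) = 0.01875 × 122.55 = 2.298 g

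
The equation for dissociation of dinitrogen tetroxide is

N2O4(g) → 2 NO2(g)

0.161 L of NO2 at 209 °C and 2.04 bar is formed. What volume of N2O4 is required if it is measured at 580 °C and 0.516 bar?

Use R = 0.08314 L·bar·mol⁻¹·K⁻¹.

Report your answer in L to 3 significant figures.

n(NO2) = PV/RT = (2.04 × 0.161) / (0.08314 × 482.15) = 0.008193 mol
n(N2O4) = (1/2) × 0.008193 = 0.004097 mol
V = nRT/P = 0.004097 × 0.08314 × 853.15 / 0.516 = 0.5632 L

0.563 L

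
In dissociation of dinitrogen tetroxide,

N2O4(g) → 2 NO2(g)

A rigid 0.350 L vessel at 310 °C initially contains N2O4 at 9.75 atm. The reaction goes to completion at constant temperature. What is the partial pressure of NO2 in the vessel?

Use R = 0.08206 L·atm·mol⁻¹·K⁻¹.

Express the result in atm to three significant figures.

n(N2O4)₀ = PV/RT = (9.75 × 0.350) / (0.08206 × 583.15) = 0.07131 mol
n(NO2) = (2/1) × 0.07131 = 0.1426 mol
P(NO2) = nRT/V = 0.1426 × 0.08206 × 583.15 / 0.350 = 19.50 atm

19.5 atm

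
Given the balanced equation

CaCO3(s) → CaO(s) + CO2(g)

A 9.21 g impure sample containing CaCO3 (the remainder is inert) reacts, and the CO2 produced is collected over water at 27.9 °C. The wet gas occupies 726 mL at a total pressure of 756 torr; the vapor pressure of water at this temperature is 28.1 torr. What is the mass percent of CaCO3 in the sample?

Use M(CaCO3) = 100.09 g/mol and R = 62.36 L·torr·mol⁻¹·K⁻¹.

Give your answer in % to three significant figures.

30.6 %

P(CO2) = 756 − 28.1 = 727.9 torr
n(CO2) = PV/RT = (727.9 × 0.7260) / (62.36 × 301.05) = 0.02815 mol
n(CaCO3) = (1/1) × 0.02815 = 0.02815 mol
m(CaCO3) = 0.02815 × 100.09 = 2.818 g
%CaCO3 = 2.818 / 9.21 × 100 = 30.60%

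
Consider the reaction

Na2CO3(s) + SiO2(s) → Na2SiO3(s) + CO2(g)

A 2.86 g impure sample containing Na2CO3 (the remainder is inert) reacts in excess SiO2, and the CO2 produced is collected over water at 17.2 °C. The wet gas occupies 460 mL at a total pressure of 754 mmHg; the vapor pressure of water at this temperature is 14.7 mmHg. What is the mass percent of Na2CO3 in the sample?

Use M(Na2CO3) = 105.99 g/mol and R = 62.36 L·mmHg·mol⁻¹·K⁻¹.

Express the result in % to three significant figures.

P(CO2) = 754 − 14.7 = 739.3 mmHg
n(CO2) = PV/RT = (739.3 × 0.4600) / (62.36 × 290.35) = 0.01878 mol
n(Na2CO3) = (1/1) × 0.01878 = 0.01878 mol
m(Na2CO3) = 0.01878 × 105.99 = 1.990 g
%Na2CO3 = 1.990 / 2.86 × 100 = 69.58%

69.6 %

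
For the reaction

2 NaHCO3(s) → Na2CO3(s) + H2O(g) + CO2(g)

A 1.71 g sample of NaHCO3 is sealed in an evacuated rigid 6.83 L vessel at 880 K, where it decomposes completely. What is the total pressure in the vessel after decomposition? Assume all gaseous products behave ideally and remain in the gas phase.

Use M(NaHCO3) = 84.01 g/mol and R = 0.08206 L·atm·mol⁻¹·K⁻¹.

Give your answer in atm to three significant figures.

0.215 atm

n(NaHCO3) = 1.71 / 84.01 = 0.02035 mol
n(gas produced) = (2/2) × 0.02035 = 0.02035 mol
P = nRT/V = 0.02035 × 0.08206 × 880 / 6.83 = 0.2152 atm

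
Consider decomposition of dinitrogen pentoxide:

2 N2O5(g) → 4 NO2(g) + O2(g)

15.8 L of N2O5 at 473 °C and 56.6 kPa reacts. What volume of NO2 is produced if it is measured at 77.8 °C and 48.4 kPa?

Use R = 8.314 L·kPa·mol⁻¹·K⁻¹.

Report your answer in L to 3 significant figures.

n(N2O5) = PV/RT = (56.6 × 15.8) / (8.314 × 746.15) = 0.1442 mol
n(NO2) = (4/2) × 0.1442 = 0.2884 mol
V = nRT/P = 0.2884 × 8.314 × 350.95 / 48.4 = 17.39 L

17.4 L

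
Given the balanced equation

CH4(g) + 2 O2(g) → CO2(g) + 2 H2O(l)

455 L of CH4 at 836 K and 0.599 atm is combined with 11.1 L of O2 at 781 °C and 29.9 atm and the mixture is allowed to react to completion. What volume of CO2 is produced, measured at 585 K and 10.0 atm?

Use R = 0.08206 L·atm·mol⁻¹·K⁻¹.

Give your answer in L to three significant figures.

n(CH4) = PV/RT = (0.599 × 455) / (0.08206 × 836) = 3.973 mol
n(O2) = PV/RT = (29.9 × 11.1) / (0.08206 × 1054.15) = 3.837 mol
For 3.973 mol CH4, stoichiometry requires (2/1) × 3.973 = 7.946 mol O2; 3.837 mol is available, so O2 is limiting.
n(CO2) = (1/2) × 3.837 = 1.919 mol
V(CO2) = nRT/P = 1.919 × 0.08206 × 585 / 10.0 = 9.212 L

9.21 L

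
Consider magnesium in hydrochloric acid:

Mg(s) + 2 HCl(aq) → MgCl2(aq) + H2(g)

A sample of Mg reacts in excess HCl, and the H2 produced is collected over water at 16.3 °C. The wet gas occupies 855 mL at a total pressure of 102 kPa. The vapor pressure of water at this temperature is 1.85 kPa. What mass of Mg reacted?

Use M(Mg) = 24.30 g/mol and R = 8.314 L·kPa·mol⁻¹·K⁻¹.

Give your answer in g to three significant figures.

0.865 g

P(H2) = 102 − 1.85 = 100.2 kPa
n(H2) = PV/RT = (100.2 × 0.8550) / (8.314 × 289.45) = 0.03560 mol
n(Mg) = (1/1) × 0.03560 = 0.03560 mol
m(Mg) = 0.03560 × 24.30 = 0.8651 g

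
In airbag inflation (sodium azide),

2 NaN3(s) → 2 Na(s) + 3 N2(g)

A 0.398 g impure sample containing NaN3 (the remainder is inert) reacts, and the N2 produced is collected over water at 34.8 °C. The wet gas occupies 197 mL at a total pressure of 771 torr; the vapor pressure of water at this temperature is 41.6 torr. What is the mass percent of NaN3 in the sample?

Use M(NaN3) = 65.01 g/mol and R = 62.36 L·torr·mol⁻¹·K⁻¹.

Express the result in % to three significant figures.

P(N2) = 771 − 41.6 = 729.4 torr
n(N2) = PV/RT = (729.4 × 0.1970) / (62.36 × 307.95) = 0.007482 mol
n(NaN3) = (2/3) × 0.007482 = 0.004988 mol
m(NaN3) = 0.004988 × 65.01 = 0.3243 g
%NaN3 = 0.3243 / 0.398 × 100 = 81.48%

81.5 %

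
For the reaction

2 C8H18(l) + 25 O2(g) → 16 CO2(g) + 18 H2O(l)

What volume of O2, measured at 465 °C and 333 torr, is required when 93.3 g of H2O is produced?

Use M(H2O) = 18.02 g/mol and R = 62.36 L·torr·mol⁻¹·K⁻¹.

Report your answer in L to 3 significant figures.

994 L

n(H2O) = 93.30 / 18.02 = 5.178 mol
n(O2) = (25/18) × 5.178 = 7.192 mol
V = nRT/P = 7.192 × 62.36 × 738.15 / 333 = 994.2 L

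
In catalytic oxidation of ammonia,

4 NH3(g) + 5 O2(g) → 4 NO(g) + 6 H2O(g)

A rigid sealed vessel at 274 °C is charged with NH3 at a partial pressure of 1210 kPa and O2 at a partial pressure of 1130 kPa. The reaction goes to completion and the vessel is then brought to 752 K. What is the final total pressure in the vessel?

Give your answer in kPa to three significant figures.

Because the vessel is rigid and T is held at 274 °C, work the stoichiometry in partial pressures (P_i = n_iRT/V).
P(O2) required for 1210 kPa of NH3 = (5/4) × 1210 = 1512 kPa; available 1130 kPa, so O2 is limiting.
P(NH3) remaining = 1210 − (4/5) × 1130 = 306.0 kPa
P(gaseous products) = (4+6)/5 × 1130 = 2260 kPa
P_total at 274 °C = 306.0 + 2260 = 2566 kPa
Scaling to 752 K: P = 2566 × 752/547.15 = 3527 kPa

3530 kPa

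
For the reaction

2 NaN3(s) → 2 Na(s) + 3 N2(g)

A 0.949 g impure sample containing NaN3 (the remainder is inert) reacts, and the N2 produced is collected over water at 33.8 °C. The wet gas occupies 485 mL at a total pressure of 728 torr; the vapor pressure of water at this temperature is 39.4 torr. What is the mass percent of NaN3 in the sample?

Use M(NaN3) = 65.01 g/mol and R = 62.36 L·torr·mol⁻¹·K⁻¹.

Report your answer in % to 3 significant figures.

P(N2) = 728 − 39.4 = 688.6 torr
n(N2) = PV/RT = (688.6 × 0.4850) / (62.36 × 306.95) = 0.01745 mol
n(NaN3) = (2/3) × 0.01745 = 0.01163 mol
m(NaN3) = 0.01163 × 65.01 = 0.7561 g
%NaN3 = 0.7561 / 0.949 × 100 = 79.67%

79.7 %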